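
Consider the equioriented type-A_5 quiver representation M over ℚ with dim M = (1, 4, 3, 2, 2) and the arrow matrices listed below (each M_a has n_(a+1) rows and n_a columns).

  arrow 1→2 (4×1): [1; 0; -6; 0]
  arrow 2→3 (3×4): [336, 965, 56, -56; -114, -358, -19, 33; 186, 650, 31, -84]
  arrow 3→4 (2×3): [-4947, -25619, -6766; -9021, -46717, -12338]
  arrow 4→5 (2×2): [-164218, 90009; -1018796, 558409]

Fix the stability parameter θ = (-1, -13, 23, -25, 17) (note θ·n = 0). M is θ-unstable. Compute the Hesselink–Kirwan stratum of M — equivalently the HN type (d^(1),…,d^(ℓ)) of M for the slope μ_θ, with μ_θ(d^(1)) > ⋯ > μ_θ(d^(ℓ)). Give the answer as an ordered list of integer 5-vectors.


Interval decomposition of M: I[1,2], I[2,3]^2, I[2,5], I[4,5].
HN type (ℓ=6): μ^(1)=23; μ^(2)=17; μ^(3)=-1; μ^(4)=-7; μ^(5)=-13; μ^(6)=-25

((0, 0, 2, 0, 0); (0, 0, 0, 0, 2); (0, 0, 1, 1, 0); (1, 1, 0, 0, 0); (0, 3, 0, 0, 0); (0, 0, 0, 1, 0))


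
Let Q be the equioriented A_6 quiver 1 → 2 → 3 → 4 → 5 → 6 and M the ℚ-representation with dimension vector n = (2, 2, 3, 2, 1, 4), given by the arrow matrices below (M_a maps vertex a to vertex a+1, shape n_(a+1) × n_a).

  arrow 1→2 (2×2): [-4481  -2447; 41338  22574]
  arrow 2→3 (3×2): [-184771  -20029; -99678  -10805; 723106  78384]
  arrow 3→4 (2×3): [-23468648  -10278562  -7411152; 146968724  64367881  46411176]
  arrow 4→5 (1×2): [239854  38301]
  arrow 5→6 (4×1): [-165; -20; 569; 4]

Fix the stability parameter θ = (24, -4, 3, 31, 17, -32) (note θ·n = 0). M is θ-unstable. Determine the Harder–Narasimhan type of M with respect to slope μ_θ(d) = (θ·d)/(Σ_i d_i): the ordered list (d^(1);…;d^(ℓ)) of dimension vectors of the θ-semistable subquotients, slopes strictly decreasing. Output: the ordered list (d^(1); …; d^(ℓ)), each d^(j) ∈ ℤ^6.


Via rank(M_{q-1}∘⋯∘M_p): M ≅ I[1,3], I[1,6], I[3,3], I[4,4], I[6,6]^3.
μ_θ-semistable layers: μ^(1)=31; μ^(2)=23/3; μ^(3)=13/2; μ^(4)=3; μ^(5)=-32

((0, 0, 0, 1, 0, 0); (1, 1, 1, 0, 0, 0); (1, 1, 1, 1, 1, 1); (0, 0, 1, 0, 0, 0); (0, 0, 0, 0, 0, 3))


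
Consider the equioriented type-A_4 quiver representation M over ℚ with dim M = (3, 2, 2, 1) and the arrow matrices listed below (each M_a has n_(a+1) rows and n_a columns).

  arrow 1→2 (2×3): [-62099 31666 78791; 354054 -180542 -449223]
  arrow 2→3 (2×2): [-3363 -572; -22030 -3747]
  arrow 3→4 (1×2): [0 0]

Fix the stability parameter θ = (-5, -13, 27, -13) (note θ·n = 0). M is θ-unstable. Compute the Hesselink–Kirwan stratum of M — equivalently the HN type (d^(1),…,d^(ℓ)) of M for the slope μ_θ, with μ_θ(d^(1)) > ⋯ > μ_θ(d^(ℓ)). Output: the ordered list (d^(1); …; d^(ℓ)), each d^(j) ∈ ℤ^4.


Interval decomposition of M: I[1,1], I[1,3]^2, I[4,4].
HN type (ℓ=4): μ^(1)=27; μ^(2)=-5; μ^(3)=-9; μ^(4)=-13

((0, 0, 2, 0); (1, 0, 0, 0); (2, 2, 0, 0); (0, 0, 0, 1))


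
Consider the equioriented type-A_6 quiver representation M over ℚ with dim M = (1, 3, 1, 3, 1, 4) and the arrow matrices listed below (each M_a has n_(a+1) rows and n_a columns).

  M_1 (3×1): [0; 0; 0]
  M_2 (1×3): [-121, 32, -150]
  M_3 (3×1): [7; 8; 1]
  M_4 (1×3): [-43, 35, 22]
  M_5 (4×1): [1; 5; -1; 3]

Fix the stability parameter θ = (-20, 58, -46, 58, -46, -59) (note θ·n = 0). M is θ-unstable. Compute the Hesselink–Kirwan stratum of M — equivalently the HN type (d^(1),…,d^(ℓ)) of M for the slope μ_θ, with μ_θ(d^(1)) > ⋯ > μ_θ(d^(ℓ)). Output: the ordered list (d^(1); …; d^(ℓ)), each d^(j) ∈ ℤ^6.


Barcode: M ≅ I[1,1], I[2,2]^2, I[2,6], I[4,4]^2, I[6,6]^3. HN layers by μ_θ (4 steps, strictly decreasing):
  μ^(1)=58; μ^(2)=-7; μ^(3)=-20; μ^(4)=-59

((0, 2, 0, 2, 0, 0); (0, 1, 1, 1, 1, 1); (1, 0, 0, 0, 0, 0); (0, 0, 0, 0, 0, 3))


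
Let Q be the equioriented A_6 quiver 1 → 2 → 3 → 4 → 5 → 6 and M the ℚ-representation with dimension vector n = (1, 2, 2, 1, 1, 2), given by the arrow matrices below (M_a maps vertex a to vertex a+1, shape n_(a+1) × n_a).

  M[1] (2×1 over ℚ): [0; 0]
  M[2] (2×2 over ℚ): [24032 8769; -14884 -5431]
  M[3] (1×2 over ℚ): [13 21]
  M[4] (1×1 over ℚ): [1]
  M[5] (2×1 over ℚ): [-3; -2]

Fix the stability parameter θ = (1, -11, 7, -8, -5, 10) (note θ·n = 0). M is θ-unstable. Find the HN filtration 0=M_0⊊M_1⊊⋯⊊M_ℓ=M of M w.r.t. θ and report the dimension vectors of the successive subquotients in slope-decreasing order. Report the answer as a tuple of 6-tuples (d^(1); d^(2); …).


Via rank(M_{q-1}∘⋯∘M_p): M ≅ I[1,1], I[2,3], I[2,6], I[6,6].
μ_θ-semistable layers: μ^(1)=10; μ^(2)=7; μ^(3)=1; μ^(4)=-2; μ^(5)=-11

((0, 0, 0, 0, 0, 2); (0, 0, 1, 0, 0, 0); (1, 0, 0, 0, 0, 0); (0, 0, 1, 1, 1, 0); (0, 2, 0, 0, 0, 0))


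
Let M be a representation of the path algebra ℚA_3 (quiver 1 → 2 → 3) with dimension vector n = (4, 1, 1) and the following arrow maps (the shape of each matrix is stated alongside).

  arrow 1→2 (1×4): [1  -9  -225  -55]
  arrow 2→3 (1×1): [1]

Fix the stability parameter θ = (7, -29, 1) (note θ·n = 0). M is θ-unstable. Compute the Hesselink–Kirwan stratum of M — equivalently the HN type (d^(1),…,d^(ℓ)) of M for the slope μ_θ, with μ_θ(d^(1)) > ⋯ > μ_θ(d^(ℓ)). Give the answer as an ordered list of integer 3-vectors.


Interval decomposition of M: I[1,1]^3, I[1,3].
HN type (ℓ=3): μ^(1)=7; μ^(2)=1; μ^(3)=-11

((3, 0, 0); (0, 0, 1); (1, 1, 0))


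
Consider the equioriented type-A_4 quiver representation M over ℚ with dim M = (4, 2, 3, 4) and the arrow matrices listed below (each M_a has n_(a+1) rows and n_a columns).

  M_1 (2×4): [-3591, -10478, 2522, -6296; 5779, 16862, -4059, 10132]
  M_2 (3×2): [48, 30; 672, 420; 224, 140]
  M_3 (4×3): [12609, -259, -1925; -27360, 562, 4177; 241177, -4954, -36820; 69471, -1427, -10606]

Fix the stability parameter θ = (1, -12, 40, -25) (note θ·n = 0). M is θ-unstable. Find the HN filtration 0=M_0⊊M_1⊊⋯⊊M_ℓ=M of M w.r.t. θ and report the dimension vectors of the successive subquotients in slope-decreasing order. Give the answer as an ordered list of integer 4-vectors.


Barcode: M ≅ I[1,1]^2, I[1,2], I[1,4], I[3,4]^2, I[4,4]. HN layers by μ_θ (4 steps, strictly decreasing):
  μ^(1)=15/2; μ^(2)=1; μ^(3)=-11/2; μ^(4)=-25

((0, 0, 3, 3); (2, 0, 0, 0); (2, 2, 0, 0); (0, 0, 0, 1))


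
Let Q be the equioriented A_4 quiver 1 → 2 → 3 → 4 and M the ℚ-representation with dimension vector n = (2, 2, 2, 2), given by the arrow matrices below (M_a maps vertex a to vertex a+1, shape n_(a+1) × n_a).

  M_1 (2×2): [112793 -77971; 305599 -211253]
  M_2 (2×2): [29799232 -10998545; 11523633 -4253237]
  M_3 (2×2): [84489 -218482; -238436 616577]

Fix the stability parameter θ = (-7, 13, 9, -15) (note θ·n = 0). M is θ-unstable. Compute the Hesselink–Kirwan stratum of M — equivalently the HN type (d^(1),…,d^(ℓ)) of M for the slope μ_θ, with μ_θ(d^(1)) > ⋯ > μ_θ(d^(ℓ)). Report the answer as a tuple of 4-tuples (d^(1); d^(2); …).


Barcode: M ≅ I[1,1], I[1,4], I[2,4]. HN layers by μ_θ (2 steps, strictly decreasing):
  μ^(1)=7/3; μ^(2)=-7

((0, 2, 2, 2); (2, 0, 0, 0))


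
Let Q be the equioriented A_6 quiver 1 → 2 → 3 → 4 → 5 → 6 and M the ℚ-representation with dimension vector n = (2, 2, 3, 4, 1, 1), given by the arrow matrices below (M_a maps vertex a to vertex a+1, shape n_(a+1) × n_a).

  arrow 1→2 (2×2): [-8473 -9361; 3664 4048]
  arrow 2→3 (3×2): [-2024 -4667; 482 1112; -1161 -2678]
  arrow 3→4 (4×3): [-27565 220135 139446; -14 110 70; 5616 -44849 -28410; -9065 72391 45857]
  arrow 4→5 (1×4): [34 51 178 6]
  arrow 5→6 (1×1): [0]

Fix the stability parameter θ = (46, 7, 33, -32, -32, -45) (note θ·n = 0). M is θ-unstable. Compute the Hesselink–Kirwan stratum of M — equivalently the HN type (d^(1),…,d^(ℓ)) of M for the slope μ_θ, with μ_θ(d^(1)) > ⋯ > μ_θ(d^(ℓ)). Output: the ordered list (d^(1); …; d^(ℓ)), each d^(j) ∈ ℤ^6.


Via rank(M_{q-1}∘⋯∘M_p): M ≅ I[1,1], I[1,4], I[2,5], I[3,4], I[4,4], I[6,6].
μ_θ-semistable layers: μ^(1)=46; μ^(2)=27/2; μ^(3)=1/2; μ^(4)=-6; μ^(5)=-32; μ^(6)=-45

((1, 0, 0, 0, 0, 0); (1, 1, 1, 1, 0, 0); (0, 0, 1, 1, 0, 0); (0, 1, 1, 1, 1, 0); (0, 0, 0, 1, 0, 0); (0, 0, 0, 0, 0, 1))


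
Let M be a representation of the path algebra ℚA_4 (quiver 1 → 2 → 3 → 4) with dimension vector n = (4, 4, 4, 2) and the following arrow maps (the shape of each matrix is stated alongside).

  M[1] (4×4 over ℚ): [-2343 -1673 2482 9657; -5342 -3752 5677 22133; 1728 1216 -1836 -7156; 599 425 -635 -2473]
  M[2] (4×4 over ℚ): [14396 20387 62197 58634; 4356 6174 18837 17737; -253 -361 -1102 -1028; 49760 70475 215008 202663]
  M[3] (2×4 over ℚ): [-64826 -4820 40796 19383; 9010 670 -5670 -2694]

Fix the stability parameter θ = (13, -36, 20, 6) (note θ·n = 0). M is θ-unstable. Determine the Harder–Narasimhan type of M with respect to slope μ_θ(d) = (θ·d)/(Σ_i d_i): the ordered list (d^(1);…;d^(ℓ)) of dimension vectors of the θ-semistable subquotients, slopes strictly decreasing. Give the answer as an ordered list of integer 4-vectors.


Interval decomposition of M: I[1,2], I[1,3], I[1,4]^2, I[3,3].
HN type (ℓ=3): μ^(1)=20; μ^(2)=13; μ^(3)=-23/2

((0, 0, 2, 0); (0, 0, 2, 2); (4, 4, 0, 0))


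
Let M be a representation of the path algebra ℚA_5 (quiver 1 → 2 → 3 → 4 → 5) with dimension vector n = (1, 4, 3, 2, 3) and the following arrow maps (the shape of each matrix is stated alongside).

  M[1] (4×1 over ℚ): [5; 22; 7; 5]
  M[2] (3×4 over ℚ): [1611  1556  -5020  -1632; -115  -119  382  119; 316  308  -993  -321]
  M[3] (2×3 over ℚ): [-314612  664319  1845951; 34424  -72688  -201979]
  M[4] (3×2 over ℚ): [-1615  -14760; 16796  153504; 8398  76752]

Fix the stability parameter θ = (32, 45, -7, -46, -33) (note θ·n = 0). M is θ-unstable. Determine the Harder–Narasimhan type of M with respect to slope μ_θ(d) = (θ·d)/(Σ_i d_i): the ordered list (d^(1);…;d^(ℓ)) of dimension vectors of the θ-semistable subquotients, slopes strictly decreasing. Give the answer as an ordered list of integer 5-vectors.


Interval decomposition of M: I[1,3], I[2,2], I[2,4], I[2,5], I[5,5]^2.
HN type (ℓ=5): μ^(1)=45; μ^(2)=70/3; μ^(3)=-8/3; μ^(4)=-41/4; μ^(5)=-33

((0, 1, 0, 0, 0); (1, 1, 1, 0, 0); (0, 1, 1, 1, 0); (0, 1, 1, 1, 1); (0, 0, 0, 0, 2))


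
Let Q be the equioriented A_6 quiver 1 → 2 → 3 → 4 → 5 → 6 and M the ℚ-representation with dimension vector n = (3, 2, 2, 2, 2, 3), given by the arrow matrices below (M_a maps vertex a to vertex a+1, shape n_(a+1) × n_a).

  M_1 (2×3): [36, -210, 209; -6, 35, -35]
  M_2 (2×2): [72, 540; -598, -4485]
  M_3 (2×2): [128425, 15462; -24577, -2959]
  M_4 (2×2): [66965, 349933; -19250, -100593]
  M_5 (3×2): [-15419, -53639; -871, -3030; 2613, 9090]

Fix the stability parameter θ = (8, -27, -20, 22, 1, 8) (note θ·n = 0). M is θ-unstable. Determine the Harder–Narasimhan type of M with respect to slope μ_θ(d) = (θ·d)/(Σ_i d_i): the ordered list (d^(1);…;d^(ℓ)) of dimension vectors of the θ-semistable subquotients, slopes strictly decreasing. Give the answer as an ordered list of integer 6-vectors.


Interval decomposition of M: I[1,1], I[1,2], I[1,6], I[3,6], I[6,6].
HN type (ℓ=5): μ^(1)=31/3; μ^(2)=8; μ^(3)=-19/2; μ^(4)=-13; μ^(5)=-20

((0, 0, 0, 2, 2, 2); (1, 0, 0, 0, 0, 1); (1, 1, 0, 0, 0, 0); (1, 1, 1, 0, 0, 0); (0, 0, 1, 0, 0, 0))


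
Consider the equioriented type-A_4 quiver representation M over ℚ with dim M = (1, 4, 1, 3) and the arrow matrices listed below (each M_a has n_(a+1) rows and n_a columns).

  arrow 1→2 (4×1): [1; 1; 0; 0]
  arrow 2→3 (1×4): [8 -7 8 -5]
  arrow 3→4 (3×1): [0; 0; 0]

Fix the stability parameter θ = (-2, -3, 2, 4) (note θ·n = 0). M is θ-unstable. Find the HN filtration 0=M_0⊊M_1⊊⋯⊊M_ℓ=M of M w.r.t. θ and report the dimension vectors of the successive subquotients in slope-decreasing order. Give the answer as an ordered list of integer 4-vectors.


Barcode: M ≅ I[1,3], I[2,2]^3, I[4,4]^3. HN layers by μ_θ (4 steps, strictly decreasing):
  μ^(1)=4; μ^(2)=2; μ^(3)=-5/2; μ^(4)=-3

((0, 0, 0, 3); (0, 0, 1, 0); (1, 1, 0, 0); (0, 3, 0, 0))


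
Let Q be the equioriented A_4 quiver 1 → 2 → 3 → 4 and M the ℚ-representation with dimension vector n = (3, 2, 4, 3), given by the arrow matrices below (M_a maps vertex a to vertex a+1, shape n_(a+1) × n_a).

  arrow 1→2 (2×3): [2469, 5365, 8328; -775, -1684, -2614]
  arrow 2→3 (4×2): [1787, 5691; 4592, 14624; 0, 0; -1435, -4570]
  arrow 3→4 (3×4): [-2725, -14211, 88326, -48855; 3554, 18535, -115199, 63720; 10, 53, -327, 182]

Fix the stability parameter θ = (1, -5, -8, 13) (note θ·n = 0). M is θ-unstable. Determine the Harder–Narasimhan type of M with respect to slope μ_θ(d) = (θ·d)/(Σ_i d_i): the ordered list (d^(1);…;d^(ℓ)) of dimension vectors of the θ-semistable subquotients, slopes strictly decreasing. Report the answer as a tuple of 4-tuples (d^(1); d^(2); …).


Via rank(M_{q-1}∘⋯∘M_p): M ≅ I[1,1], I[1,4]^2, I[3,3], I[3,4].
μ_θ-semistable layers: μ^(1)=13; μ^(2)=1; μ^(3)=-4; μ^(4)=-8

((0, 0, 0, 3); (1, 0, 0, 0); (2, 2, 2, 0); (0, 0, 2, 0))


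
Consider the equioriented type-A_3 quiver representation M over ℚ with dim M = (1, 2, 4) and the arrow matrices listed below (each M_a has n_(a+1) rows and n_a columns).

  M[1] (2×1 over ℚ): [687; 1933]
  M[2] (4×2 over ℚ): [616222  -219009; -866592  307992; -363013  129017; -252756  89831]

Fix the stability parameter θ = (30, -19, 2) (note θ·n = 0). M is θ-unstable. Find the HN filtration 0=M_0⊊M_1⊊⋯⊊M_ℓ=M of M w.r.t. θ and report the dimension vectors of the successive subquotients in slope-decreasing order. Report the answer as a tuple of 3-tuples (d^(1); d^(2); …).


Interval decomposition of M: I[1,3], I[2,3], I[3,3]^2.
HN type (ℓ=3): μ^(1)=13/3; μ^(2)=2; μ^(3)=-19

((1, 1, 1); (0, 0, 3); (0, 1, 0))


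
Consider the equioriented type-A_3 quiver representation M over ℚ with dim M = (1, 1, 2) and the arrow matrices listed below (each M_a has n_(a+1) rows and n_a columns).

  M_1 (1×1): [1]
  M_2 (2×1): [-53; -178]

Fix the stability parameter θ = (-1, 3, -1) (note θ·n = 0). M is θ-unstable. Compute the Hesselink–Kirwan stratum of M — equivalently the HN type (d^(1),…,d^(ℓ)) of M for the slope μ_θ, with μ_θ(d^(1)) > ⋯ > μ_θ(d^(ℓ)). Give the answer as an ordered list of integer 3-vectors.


Interval decomposition of M: I[1,3], I[3,3].
HN type (ℓ=2): μ^(1)=1; μ^(2)=-1

((0, 1, 1); (1, 0, 1))


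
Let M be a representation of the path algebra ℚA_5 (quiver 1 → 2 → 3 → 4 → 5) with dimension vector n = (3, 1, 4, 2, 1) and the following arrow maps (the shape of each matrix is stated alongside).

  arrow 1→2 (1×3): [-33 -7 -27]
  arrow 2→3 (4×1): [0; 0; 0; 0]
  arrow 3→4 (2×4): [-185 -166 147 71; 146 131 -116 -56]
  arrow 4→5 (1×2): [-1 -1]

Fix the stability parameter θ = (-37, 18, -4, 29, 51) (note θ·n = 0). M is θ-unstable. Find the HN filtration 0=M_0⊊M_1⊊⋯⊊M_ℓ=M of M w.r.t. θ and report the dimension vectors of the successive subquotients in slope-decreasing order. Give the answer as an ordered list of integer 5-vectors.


Via rank(M_{q-1}∘⋯∘M_p): M ≅ I[1,1]^2, I[1,2], I[3,3]^2, I[3,4], I[3,5].
μ_θ-semistable layers: μ^(1)=51; μ^(2)=29; μ^(3)=18; μ^(4)=-4; μ^(5)=-37

((0, 0, 0, 0, 1); (0, 0, 0, 2, 0); (0, 1, 0, 0, 0); (0, 0, 4, 0, 0); (3, 0, 0, 0, 0))


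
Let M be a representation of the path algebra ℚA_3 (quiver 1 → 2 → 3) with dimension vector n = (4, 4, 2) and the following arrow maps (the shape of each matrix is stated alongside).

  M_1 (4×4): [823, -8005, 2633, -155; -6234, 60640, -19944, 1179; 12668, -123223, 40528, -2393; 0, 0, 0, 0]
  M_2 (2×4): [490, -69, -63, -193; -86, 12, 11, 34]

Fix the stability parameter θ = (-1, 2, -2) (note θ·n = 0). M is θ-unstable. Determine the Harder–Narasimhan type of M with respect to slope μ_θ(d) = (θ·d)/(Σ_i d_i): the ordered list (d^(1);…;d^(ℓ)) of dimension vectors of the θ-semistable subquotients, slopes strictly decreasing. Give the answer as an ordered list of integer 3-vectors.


Interval decomposition of M: I[1,1], I[1,2], I[1,3]^2, I[2,2].
HN type (ℓ=3): μ^(1)=2; μ^(2)=0; μ^(3)=-1

((0, 2, 0); (0, 2, 2); (4, 0, 0))


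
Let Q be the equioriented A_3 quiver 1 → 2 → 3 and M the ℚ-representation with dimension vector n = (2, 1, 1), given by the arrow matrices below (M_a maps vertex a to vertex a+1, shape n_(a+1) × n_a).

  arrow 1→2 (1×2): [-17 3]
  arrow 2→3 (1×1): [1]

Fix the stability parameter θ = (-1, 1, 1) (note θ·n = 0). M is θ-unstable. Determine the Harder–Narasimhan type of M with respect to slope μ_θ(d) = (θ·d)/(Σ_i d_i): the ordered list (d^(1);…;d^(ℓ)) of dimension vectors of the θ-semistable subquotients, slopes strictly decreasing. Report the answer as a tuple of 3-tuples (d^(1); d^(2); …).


Via rank(M_{q-1}∘⋯∘M_p): M ≅ I[1,1], I[1,3].
μ_θ-semistable layers: μ^(1)=1; μ^(2)=-1

((0, 1, 1); (2, 0, 0))


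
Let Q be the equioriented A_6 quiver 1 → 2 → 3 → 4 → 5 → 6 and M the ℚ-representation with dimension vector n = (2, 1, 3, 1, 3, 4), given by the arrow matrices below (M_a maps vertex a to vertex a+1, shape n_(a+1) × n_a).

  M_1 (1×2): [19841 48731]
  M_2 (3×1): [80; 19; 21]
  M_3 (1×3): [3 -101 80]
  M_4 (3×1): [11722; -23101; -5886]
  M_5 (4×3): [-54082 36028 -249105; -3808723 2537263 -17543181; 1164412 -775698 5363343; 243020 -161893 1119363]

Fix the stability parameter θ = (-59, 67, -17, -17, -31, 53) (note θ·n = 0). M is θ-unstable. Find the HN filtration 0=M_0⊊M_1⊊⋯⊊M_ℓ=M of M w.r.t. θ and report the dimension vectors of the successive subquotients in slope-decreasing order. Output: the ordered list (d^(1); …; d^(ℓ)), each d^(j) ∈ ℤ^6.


Via rank(M_{q-1}∘⋯∘M_p): M ≅ I[1,1], I[1,6], I[3,3]^2, I[5,6]^2, I[6,6].
μ_θ-semistable layers: μ^(1)=53; μ^(2)=1/2; μ^(3)=-17; μ^(4)=-31; μ^(5)=-59

((0, 0, 0, 0, 0, 4); (0, 1, 1, 1, 1, 0); (0, 0, 2, 0, 0, 0); (0, 0, 0, 0, 2, 0); (2, 0, 0, 0, 0, 0))


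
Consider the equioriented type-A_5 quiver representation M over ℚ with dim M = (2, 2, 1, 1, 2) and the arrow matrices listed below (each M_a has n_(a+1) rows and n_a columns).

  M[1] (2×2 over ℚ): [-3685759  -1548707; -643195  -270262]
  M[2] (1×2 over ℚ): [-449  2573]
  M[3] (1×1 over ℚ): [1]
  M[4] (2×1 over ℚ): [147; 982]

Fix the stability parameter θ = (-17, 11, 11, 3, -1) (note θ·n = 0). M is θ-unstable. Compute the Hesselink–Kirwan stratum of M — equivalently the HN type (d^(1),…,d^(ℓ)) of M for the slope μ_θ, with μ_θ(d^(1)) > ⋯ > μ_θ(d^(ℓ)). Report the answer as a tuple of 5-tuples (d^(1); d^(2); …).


Barcode: M ≅ I[1,2], I[1,5], I[5,5]. HN layers by μ_θ (4 steps, strictly decreasing):
  μ^(1)=11; μ^(2)=6; μ^(3)=-1; μ^(4)=-17

((0, 1, 0, 0, 0); (0, 1, 1, 1, 1); (0, 0, 0, 0, 1); (2, 0, 0, 0, 0))


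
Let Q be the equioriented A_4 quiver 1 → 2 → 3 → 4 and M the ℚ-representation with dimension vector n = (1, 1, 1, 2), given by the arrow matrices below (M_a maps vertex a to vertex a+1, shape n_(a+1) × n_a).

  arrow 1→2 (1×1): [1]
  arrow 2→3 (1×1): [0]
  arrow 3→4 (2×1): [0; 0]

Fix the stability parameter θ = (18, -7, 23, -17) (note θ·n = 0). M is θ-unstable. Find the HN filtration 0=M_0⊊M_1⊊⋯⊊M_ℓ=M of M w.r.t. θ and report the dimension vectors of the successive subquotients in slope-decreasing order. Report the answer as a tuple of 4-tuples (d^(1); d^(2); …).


Via rank(M_{q-1}∘⋯∘M_p): M ≅ I[1,2], I[3,3], I[4,4]^2.
μ_θ-semistable layers: μ^(1)=23; μ^(2)=11/2; μ^(3)=-17

((0, 0, 1, 0); (1, 1, 0, 0); (0, 0, 0, 2))


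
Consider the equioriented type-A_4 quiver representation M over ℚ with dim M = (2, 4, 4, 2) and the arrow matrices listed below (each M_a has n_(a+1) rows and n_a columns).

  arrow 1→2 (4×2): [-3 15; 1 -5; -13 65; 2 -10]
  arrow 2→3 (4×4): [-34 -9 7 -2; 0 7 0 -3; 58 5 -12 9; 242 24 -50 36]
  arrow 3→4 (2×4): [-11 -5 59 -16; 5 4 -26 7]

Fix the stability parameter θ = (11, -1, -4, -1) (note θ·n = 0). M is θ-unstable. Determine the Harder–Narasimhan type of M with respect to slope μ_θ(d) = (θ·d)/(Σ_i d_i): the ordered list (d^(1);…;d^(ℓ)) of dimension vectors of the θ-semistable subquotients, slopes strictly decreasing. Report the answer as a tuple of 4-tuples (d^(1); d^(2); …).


Via rank(M_{q-1}∘⋯∘M_p): M ≅ I[1,1], I[1,4], I[2,3]^2, I[2,4].
μ_θ-semistable layers: μ^(1)=11; μ^(2)=5/4; μ^(3)=-1; μ^(4)=-5/2

((1, 0, 0, 0); (1, 1, 1, 1); (0, 0, 0, 1); (0, 3, 3, 0))


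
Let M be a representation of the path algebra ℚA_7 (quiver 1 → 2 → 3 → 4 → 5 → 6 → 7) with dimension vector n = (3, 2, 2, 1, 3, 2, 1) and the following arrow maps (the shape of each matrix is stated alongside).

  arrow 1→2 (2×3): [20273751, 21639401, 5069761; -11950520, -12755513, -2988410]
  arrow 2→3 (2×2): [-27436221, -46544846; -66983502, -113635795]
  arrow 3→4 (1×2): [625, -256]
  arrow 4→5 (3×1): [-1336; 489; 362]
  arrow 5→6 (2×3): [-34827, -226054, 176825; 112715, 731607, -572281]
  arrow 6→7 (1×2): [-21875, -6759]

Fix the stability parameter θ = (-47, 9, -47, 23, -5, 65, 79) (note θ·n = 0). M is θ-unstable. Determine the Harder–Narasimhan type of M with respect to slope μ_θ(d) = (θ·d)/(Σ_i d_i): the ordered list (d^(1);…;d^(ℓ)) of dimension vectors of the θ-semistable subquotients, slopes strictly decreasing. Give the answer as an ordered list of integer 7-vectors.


Via rank(M_{q-1}∘⋯∘M_p): M ≅ I[1,1], I[1,3], I[1,7], I[5,5], I[5,6].
μ_θ-semistable layers: μ^(1)=79; μ^(2)=65; μ^(3)=9; μ^(4)=-5; μ^(5)=-19; μ^(6)=-47

((0, 0, 0, 0, 0, 0, 1); (0, 0, 0, 0, 0, 2, 0); (0, 0, 0, 1, 1, 0, 0); (0, 0, 0, 0, 2, 0, 0); (0, 2, 2, 0, 0, 0, 0); (3, 0, 0, 0, 0, 0, 0))


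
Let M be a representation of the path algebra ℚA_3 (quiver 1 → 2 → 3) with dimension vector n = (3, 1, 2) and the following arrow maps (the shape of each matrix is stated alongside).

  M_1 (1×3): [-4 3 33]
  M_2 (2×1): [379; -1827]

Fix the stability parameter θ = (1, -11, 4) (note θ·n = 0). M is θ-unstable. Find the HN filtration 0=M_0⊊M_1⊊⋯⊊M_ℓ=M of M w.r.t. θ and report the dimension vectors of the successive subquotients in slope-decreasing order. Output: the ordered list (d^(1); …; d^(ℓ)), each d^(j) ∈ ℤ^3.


Via rank(M_{q-1}∘⋯∘M_p): M ≅ I[1,1]^2, I[1,3], I[3,3].
μ_θ-semistable layers: μ^(1)=4; μ^(2)=1; μ^(3)=-5

((0, 0, 2); (2, 0, 0); (1, 1, 0))


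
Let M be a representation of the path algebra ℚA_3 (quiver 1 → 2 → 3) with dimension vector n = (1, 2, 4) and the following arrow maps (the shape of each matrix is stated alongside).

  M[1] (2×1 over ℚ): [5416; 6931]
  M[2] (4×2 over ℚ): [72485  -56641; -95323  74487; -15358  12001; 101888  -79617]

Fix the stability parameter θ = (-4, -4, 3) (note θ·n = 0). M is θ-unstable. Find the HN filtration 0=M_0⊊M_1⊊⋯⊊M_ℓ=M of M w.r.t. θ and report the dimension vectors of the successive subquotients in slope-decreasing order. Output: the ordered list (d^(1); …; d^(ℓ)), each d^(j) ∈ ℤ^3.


Interval decomposition of M: I[1,3], I[2,3], I[3,3]^2.
HN type (ℓ=2): μ^(1)=3; μ^(2)=-4

((0, 0, 4); (1, 2, 0))


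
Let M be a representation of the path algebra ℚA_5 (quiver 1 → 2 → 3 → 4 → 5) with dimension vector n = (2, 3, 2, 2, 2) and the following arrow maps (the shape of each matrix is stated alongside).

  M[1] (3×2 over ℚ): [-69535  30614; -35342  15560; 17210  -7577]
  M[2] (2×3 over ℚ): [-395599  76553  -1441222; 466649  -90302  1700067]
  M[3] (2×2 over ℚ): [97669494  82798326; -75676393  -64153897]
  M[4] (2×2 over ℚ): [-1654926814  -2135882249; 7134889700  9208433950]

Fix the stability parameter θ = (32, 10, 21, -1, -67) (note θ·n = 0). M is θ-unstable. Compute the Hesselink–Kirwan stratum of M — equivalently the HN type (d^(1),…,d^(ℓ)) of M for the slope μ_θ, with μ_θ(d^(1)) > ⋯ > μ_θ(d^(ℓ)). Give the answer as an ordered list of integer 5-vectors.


Barcode: M ≅ I[1,3], I[1,5], I[2,2], I[4,4], I[5,5]. HN layers by μ_θ (4 steps, strictly decreasing):
  μ^(1)=21; μ^(2)=10; μ^(3)=-1; μ^(4)=-67

((1, 1, 1, 0, 0); (0, 1, 0, 0, 0); (1, 1, 1, 2, 1); (0, 0, 0, 0, 1))


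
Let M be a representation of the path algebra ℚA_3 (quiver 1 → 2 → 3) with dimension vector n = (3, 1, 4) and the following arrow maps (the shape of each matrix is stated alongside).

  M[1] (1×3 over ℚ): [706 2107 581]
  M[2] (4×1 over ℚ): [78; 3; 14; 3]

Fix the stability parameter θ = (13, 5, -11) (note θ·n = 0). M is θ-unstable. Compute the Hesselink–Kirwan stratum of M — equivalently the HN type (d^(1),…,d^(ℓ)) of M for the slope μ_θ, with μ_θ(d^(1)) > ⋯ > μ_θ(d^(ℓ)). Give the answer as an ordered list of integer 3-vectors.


Interval decomposition of M: I[1,1]^2, I[1,3], I[3,3]^3.
HN type (ℓ=3): μ^(1)=13; μ^(2)=7/3; μ^(3)=-11

((2, 0, 0); (1, 1, 1); (0, 0, 3))


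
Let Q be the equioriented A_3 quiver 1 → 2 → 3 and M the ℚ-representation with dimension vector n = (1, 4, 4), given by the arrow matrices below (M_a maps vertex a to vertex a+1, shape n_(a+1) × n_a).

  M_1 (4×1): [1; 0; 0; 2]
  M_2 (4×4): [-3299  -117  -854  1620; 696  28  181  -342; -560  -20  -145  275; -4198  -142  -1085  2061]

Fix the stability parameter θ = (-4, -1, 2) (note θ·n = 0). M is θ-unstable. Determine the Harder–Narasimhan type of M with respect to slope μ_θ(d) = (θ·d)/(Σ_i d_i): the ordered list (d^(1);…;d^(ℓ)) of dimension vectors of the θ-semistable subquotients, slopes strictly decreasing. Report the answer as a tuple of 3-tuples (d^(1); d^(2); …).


Via rank(M_{q-1}∘⋯∘M_p): M ≅ I[1,3], I[2,2], I[2,3]^2, I[3,3].
μ_θ-semistable layers: μ^(1)=2; μ^(2)=-1; μ^(3)=-4

((0, 0, 4); (0, 4, 0); (1, 0, 0))


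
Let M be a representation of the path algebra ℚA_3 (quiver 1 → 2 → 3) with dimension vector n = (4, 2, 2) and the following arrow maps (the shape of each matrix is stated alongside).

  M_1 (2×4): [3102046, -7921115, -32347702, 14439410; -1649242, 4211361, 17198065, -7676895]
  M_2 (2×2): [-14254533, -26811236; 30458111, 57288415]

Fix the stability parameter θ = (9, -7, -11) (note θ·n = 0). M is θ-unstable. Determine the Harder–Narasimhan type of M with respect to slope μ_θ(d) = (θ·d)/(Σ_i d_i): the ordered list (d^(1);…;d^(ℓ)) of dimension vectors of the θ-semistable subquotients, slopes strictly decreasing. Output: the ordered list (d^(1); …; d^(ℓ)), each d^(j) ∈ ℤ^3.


Via rank(M_{q-1}∘⋯∘M_p): M ≅ I[1,1]^2, I[1,3]^2.
μ_θ-semistable layers: μ^(1)=9; μ^(2)=-3

((2, 0, 0); (2, 2, 2))


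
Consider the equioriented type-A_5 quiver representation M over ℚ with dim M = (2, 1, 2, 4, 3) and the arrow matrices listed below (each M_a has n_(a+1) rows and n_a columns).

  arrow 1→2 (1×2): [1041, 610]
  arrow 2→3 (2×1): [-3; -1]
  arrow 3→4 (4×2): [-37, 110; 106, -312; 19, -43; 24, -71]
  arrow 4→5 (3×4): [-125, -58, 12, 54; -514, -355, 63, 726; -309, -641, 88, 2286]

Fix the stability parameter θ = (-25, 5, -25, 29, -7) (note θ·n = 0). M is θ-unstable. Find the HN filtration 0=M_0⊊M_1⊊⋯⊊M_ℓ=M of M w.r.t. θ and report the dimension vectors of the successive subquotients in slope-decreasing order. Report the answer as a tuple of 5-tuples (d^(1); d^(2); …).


Barcode: M ≅ I[1,1], I[1,5], I[3,5], I[4,4], I[4,5]. HN layers by μ_θ (4 steps, strictly decreasing):
  μ^(1)=29; μ^(2)=11; μ^(3)=-10; μ^(4)=-25

((0, 0, 0, 1, 0); (0, 0, 0, 3, 3); (0, 1, 1, 0, 0); (2, 0, 1, 0, 0))


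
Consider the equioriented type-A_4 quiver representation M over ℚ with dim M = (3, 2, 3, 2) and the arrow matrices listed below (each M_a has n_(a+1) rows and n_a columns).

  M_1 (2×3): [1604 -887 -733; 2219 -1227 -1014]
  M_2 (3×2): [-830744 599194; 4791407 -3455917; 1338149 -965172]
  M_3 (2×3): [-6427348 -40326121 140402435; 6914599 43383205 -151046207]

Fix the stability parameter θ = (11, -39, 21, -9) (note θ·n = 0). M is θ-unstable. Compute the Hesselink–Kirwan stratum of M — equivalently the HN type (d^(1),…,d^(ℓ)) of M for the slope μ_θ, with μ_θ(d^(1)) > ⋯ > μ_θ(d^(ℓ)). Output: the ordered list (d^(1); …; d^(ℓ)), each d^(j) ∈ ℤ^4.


Barcode: M ≅ I[1,1], I[1,3], I[1,4], I[3,4]. HN layers by μ_θ (4 steps, strictly decreasing):
  μ^(1)=21; μ^(2)=11; μ^(3)=6; μ^(4)=-14

((0, 0, 1, 0); (1, 0, 0, 0); (0, 0, 2, 2); (2, 2, 0, 0))


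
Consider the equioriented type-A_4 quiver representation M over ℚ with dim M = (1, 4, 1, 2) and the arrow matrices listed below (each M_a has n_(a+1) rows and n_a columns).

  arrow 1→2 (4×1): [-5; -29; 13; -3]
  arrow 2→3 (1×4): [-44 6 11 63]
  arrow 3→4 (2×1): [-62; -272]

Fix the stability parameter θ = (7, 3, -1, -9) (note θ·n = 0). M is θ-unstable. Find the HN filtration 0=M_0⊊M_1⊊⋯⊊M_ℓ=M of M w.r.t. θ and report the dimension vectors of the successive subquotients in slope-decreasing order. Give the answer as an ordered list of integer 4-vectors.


Via rank(M_{q-1}∘⋯∘M_p): M ≅ I[1,2], I[2,2]^2, I[2,4], I[4,4].
μ_θ-semistable layers: μ^(1)=5; μ^(2)=3; μ^(3)=-7/3; μ^(4)=-9

((1, 1, 0, 0); (0, 2, 0, 0); (0, 1, 1, 1); (0, 0, 0, 1))


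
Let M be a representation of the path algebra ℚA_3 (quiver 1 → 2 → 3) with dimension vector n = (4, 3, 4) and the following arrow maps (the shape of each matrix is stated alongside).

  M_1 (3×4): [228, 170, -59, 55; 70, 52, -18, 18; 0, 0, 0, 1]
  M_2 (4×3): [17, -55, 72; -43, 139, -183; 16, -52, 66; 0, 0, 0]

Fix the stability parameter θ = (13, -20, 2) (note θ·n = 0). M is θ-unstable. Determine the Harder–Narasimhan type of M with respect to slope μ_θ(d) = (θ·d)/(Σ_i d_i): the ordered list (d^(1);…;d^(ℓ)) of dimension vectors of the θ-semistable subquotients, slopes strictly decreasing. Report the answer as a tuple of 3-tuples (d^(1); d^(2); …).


Via rank(M_{q-1}∘⋯∘M_p): M ≅ I[1,1], I[1,2], I[1,3]^2, I[3,3]^2.
μ_θ-semistable layers: μ^(1)=13; μ^(2)=2; μ^(3)=-7/2

((1, 0, 0); (0, 0, 4); (3, 3, 0))


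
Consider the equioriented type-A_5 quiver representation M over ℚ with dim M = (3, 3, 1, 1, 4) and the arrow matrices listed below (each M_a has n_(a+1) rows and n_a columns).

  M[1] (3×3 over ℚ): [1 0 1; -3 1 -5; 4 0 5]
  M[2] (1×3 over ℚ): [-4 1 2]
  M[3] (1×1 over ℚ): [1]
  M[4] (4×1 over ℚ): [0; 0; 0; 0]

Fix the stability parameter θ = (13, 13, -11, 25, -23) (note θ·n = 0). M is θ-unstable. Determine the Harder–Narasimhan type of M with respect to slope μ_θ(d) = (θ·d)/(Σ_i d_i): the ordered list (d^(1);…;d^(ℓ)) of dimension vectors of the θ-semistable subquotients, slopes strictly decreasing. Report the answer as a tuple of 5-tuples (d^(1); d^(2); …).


Barcode: M ≅ I[1,2]^2, I[1,4], I[5,5]^4. HN layers by μ_θ (4 steps, strictly decreasing):
  μ^(1)=25; μ^(2)=13; μ^(3)=5; μ^(4)=-23

((0, 0, 0, 1, 0); (2, 2, 0, 0, 0); (1, 1, 1, 0, 0); (0, 0, 0, 0, 4))


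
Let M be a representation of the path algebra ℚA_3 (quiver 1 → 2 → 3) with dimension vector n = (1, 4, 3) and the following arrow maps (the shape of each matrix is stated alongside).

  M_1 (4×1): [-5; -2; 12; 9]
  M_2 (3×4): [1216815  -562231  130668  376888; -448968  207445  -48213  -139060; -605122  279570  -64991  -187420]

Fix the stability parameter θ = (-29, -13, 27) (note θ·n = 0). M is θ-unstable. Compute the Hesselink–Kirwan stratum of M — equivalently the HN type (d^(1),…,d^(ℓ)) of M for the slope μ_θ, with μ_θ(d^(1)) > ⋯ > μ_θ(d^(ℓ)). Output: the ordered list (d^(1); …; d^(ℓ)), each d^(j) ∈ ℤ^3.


Via rank(M_{q-1}∘⋯∘M_p): M ≅ I[1,3], I[2,2], I[2,3]^2.
μ_θ-semistable layers: μ^(1)=27; μ^(2)=-13; μ^(3)=-29

((0, 0, 3); (0, 4, 0); (1, 0, 0))


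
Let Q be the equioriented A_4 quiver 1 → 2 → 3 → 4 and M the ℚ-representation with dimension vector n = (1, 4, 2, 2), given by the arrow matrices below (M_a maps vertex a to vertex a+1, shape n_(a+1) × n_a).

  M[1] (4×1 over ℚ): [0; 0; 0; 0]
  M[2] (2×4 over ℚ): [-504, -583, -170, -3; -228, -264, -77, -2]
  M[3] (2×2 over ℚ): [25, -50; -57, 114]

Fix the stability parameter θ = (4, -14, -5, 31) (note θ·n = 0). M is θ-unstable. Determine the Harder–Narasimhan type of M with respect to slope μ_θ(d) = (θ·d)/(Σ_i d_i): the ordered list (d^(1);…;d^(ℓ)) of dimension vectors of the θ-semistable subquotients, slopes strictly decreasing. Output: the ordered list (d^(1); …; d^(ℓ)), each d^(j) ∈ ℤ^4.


Interval decomposition of M: I[1,1], I[2,2]^2, I[2,3], I[2,4], I[4,4].
HN type (ℓ=4): μ^(1)=31; μ^(2)=4; μ^(3)=-5; μ^(4)=-14

((0, 0, 0, 2); (1, 0, 0, 0); (0, 0, 2, 0); (0, 4, 0, 0))


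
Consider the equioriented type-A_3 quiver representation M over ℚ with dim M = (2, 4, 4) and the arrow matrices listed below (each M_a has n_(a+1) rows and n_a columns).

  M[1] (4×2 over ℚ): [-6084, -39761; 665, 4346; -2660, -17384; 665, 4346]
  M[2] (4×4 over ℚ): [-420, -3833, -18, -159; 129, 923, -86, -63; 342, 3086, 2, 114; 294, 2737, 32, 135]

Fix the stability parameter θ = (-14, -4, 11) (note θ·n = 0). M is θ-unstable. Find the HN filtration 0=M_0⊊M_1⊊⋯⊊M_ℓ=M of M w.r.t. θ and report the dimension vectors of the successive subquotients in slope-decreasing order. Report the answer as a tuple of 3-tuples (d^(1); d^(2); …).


Via rank(M_{q-1}∘⋯∘M_p): M ≅ I[1,2], I[1,3], I[2,3]^2, I[3,3].
μ_θ-semistable layers: μ^(1)=11; μ^(2)=-4; μ^(3)=-14

((0, 0, 4); (0, 4, 0); (2, 0, 0))


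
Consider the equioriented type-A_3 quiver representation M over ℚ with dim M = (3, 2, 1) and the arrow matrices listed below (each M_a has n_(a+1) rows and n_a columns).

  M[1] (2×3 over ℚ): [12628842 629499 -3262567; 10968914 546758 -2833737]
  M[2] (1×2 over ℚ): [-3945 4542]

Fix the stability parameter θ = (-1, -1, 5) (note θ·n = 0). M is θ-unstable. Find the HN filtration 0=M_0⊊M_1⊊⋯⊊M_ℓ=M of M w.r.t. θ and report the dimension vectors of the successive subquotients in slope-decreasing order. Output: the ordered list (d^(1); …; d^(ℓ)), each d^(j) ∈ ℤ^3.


Via rank(M_{q-1}∘⋯∘M_p): M ≅ I[1,1], I[1,2], I[1,3].
μ_θ-semistable layers: μ^(1)=5; μ^(2)=-1

((0, 0, 1); (3, 2, 0))


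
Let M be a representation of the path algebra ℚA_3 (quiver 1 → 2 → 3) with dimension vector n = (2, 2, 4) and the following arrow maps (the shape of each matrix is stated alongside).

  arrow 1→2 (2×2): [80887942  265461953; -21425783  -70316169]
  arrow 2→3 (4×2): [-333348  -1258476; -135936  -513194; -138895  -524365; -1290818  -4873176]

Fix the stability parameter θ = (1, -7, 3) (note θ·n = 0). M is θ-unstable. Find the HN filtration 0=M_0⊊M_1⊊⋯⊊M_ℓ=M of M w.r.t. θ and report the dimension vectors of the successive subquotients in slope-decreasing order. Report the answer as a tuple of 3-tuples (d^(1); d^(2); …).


Interval decomposition of M: I[1,3]^2, I[3,3]^2.
HN type (ℓ=2): μ^(1)=3; μ^(2)=-3

((0, 0, 4); (2, 2, 0))


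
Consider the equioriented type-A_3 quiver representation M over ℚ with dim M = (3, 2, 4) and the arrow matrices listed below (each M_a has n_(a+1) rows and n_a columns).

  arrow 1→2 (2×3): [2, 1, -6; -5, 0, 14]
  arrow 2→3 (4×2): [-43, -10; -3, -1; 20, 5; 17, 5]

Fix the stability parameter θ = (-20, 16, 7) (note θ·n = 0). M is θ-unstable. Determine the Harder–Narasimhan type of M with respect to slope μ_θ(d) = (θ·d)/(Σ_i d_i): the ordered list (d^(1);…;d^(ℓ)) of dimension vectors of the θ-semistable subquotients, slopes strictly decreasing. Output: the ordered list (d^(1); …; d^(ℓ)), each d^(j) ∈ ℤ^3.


Barcode: M ≅ I[1,1], I[1,3]^2, I[3,3]^2. HN layers by μ_θ (3 steps, strictly decreasing):
  μ^(1)=23/2; μ^(2)=7; μ^(3)=-20

((0, 2, 2); (0, 0, 2); (3, 0, 0))


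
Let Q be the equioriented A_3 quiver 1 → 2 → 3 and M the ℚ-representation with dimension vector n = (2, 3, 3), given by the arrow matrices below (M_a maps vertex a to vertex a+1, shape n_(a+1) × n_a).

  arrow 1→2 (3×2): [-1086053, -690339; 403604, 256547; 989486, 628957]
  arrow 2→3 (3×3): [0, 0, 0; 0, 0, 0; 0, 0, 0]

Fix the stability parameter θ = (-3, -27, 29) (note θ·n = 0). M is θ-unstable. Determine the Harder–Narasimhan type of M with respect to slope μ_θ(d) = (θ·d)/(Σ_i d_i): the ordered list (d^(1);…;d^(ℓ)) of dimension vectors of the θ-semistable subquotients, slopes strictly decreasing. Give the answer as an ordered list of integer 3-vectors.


Barcode: M ≅ I[1,2]^2, I[2,2], I[3,3]^3. HN layers by μ_θ (3 steps, strictly decreasing):
  μ^(1)=29; μ^(2)=-15; μ^(3)=-27

((0, 0, 3); (2, 2, 0); (0, 1, 0))


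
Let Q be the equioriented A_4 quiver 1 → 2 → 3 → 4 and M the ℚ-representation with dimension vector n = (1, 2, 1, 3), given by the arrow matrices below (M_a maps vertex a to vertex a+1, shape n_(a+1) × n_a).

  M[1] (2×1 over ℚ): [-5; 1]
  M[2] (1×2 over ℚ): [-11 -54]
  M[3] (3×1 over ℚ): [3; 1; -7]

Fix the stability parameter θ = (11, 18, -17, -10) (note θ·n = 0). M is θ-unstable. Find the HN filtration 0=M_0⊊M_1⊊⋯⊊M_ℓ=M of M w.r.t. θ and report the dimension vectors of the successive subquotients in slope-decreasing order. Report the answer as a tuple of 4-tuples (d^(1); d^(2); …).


Interval decomposition of M: I[1,4], I[2,2], I[4,4]^2.
HN type (ℓ=3): μ^(1)=18; μ^(2)=1/2; μ^(3)=-10

((0, 1, 0, 0); (1, 1, 1, 1); (0, 0, 0, 2))


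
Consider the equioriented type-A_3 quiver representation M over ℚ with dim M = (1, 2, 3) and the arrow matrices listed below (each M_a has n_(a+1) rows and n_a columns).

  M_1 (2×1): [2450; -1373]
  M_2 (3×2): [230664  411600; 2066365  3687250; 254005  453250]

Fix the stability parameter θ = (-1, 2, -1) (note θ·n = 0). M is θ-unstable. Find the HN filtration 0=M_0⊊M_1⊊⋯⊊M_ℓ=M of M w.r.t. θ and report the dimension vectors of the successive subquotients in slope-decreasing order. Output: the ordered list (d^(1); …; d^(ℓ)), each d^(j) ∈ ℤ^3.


Interval decomposition of M: I[1,2], I[2,3], I[3,3]^2.
HN type (ℓ=3): μ^(1)=2; μ^(2)=1/2; μ^(3)=-1

((0, 1, 0); (0, 1, 1); (1, 0, 2))


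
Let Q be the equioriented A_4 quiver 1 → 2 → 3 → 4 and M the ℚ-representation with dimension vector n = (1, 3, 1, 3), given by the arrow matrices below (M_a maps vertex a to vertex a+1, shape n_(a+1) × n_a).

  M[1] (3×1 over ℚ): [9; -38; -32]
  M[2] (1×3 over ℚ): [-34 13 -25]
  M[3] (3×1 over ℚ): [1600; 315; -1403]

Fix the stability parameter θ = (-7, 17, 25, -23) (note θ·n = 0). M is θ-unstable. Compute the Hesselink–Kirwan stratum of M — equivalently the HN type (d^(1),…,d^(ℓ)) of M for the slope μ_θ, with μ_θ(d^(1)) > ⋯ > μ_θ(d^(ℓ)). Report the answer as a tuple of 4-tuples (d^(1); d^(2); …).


Barcode: M ≅ I[1,2], I[2,2], I[2,4], I[4,4]^2. HN layers by μ_θ (4 steps, strictly decreasing):
  μ^(1)=17; μ^(2)=19/3; μ^(3)=-7; μ^(4)=-23

((0, 2, 0, 0); (0, 1, 1, 1); (1, 0, 0, 0); (0, 0, 0, 2))


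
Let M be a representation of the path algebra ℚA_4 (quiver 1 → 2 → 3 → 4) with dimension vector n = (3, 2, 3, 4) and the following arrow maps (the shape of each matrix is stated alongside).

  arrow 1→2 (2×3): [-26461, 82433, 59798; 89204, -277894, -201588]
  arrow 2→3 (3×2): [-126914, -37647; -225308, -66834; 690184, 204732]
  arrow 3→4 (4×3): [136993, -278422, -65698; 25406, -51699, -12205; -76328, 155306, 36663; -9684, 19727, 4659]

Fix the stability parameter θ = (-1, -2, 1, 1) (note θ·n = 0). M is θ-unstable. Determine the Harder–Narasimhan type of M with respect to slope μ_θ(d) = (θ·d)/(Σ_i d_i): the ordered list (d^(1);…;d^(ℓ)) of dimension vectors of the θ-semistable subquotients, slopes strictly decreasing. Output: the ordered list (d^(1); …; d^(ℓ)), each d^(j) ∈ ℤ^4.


Interval decomposition of M: I[1,1], I[1,2], I[1,4], I[3,4]^2, I[4,4].
HN type (ℓ=3): μ^(1)=1; μ^(2)=-1; μ^(3)=-3/2

((0, 0, 3, 4); (1, 0, 0, 0); (2, 2, 0, 0))
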